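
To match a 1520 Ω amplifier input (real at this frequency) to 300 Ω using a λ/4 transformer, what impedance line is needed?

Z_qwt = √(Z_0·R_L) = √(300 × 1520) = √456000

Z_qwt ≈ 675 Ω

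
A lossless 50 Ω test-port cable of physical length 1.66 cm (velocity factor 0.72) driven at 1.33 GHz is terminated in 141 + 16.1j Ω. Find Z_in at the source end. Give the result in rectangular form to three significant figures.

Z_in ≈ 43.8 − j51.1 Ω

λ = v/f = 0.72·c / 1.33 GHz = 0.162 m
βl = 2π·l/λ = 2π × 0.102 = 36.8°
tan(βl) = tan(36.8°) = 0.748
Z_in = Z_0·(Z_L + jZ_0·tanβl)/(Z_0 + jZ_L·tanβl)
     = 50·(141 + j53.5)/(38 + j105)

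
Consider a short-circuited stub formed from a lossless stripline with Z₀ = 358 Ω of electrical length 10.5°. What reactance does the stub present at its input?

X_in ≈ 66.4 Ω (inductive)

tan(βl) = 0.185
For a short-circuited stub, Z_in = jZ_0·tan(βl)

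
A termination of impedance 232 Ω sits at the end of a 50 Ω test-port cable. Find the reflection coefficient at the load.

Γ = (Z_L − Z_0)/(Z_L + Z_0) = (232 − 50)/(232 + 50) = 182/282

Γ = 0.645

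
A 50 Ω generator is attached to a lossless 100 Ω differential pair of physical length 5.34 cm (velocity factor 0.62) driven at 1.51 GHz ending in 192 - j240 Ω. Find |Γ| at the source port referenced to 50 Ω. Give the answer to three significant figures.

λ = v/f = 0.62·c / 1.51 GHz = 0.123 m
βl = 2π·l/λ = 2π × 0.434 = 156°
tan(βl) = -0.444
Z_in = Z_0·(Z_L + jZ_0·tanβl)/(Z_0 + jZ_L·tanβl) = 315 + j249 Ω
Γ_s = (Z_in − Z_s)/(Z_in + Z_s) = (265 + j249)/(365 + j249), |Γ_s| = 0.823

|Γ| ≈ 0.823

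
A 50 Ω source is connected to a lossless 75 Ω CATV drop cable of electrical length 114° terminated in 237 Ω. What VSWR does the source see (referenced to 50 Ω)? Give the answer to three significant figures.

tan(βl) = -2.25
Z_in = Z_0·(Z_L + jZ_0·tanβl)/(Z_0 + jZ_L·tanβl) = 27.9 + j29.5 Ω
Γ_s = (Z_in − Z_s)/(Z_in + Z_s) = (-22.1 + j29.5)/(77.9 + j29.5), |Γ_s| = 0.442
VSWR = (1 + |Γ_s|)/(1 − |Γ_s|)

VSWR ≈ 2.59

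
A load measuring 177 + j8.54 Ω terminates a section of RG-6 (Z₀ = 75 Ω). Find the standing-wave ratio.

Γ = (Z_L − Z_0)/(Z_L + Z_0) = (102 + j8.54)/(252 + j8.54)
|Γ| = 102/252 = 0.406
VSWR = (1 + |Γ|)/(1 − |Γ|) = 1.41/0.594

VSWR ≈ 2.37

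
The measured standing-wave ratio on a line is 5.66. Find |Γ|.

|Γ| ≈ 0.7

|Γ| = (S − 1)/(S + 1) = (5.66 − 1)/(5.66 + 1) = 4.66/6.66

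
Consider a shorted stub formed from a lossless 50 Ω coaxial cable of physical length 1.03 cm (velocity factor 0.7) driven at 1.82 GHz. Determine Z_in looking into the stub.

Z_in ≈ +j31.4 Ω

λ = v/f = 0.7·c / 1.82 GHz = 0.115 m
βl = 2π·l/λ = 2π × 0.0893 = 32.1°
tan(βl) = 0.628
For a shorted stub, Z_in = jZ_0·tan(βl)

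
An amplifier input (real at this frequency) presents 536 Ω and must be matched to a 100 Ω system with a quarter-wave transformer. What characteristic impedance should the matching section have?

Z_qwt ≈ 232 Ω

Z_qwt = √(Z_0·R_L) = √(100 × 536) = √53600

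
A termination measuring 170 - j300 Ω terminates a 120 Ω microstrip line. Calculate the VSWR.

VSWR ≈ 6.38

Γ = (Z_L − Z_0)/(Z_L + Z_0) = (50 − j300)/(290 − j300)
|Γ| = 304/417 = 0.729
VSWR = (1 + |Γ|)/(1 − |Γ|) = 1.73/0.271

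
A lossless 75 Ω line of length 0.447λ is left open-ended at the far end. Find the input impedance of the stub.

βl = 2π × 0.447 = 161°
tan(βl) = -0.346
For an open-ended stub, Z_in = −jZ_0·cot(βl) = −jZ_0/tan(βl)

Z_in ≈ +j217 Ω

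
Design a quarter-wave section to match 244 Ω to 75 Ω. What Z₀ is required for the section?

Z_qwt = √(Z_0·R_L) = √(75 × 244) = √18300

Z_qwt ≈ 135 Ω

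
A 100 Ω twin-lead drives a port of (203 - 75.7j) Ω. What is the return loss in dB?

RL ≈ 7.76 dB

Γ = (103 − j75.7)/(303 − j75.7), |Γ| = 0.409
RL = −20·log₁₀|Γ| = −20·log₁₀(0.409)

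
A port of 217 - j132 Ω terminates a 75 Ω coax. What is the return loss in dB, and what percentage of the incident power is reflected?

RL ≈ 4.36 dB; 36.6% of incident power reflected

Γ = (142 − j132)/(292 − j132), |Γ| = 0.605
RL = −20·log₁₀(0.605) = 4.36 dB
P_refl/P_inc = |Γ|² = 0.366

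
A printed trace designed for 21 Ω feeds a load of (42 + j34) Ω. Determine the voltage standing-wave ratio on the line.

VSWR ≈ 3.53

Γ = (Z_L − Z_0)/(Z_L + Z_0) = (21 + j34)/(63 + j34)
|Γ| = 40/71.6 = 0.558
VSWR = (1 + |Γ|)/(1 − |Γ|) = 1.56/0.442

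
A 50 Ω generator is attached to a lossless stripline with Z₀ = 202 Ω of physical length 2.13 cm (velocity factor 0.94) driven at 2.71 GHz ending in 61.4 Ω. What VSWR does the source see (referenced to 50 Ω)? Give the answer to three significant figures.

λ = v/f = 0.94·c / 2.71 GHz = 0.104 m
βl = 2π·l/λ = 2π × 0.205 = 73.7°
tan(βl) = 3.42
Z_in = Z_0·(Z_L + jZ_0·tanβl)/(Z_0 + jZ_L·tanβl) = 374 + j301 Ω
Γ_s = (Z_in − Z_s)/(Z_in + Z_s) = (324 + j301)/(424 + j301), |Γ_s| = 0.851
VSWR = (1 + |Γ_s|)/(1 − |Γ_s|)

VSWR ≈ 12.4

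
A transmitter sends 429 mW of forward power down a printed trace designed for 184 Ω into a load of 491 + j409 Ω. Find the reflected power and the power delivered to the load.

P_reflected ≈ 180 mW; P_delivered ≈ 249 mW

|Γ| = |(307 + j409)/(675 + j409)| = 0.648
|Γ|² = 0.42
P_refl = |Γ|²·P_inc = 180 mW, P_del = (1 − |Γ|²)·P_inc = 249 mW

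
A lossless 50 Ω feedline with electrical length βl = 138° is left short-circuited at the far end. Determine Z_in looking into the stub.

tan(βl) = -0.9
For a short-circuited stub, Z_in = jZ_0·tan(βl)

Z_in ≈ −j45 Ω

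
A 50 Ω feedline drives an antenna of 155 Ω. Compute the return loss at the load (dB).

Γ = (155 − 50)/(155 + 50) = 0.512
RL = −20·log₁₀|Γ| = −20·log₁₀(0.512)

RL ≈ 5.81 dB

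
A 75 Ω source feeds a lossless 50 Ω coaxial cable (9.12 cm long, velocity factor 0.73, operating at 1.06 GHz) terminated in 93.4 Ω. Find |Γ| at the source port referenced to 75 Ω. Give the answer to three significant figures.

λ = v/f = 0.73·c / 1.06 GHz = 0.207 m
βl = 2π·l/λ = 2π × 0.441 = 159°
tan(βl) = -0.386
Z_in = Z_0·(Z_L + jZ_0·tanβl)/(Z_0 + jZ_L·tanβl) = 70.6 + j31.6 Ω
Γ_s = (Z_in − Z_s)/(Z_in + Z_s) = (-4.36 + j31.6)/(146 + j31.6), |Γ_s| = 0.214

|Γ| ≈ 0.214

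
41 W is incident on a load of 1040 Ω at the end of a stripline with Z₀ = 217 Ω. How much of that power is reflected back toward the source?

Γ = (1040 − 217)/(1040 + 217) = 0.655
|Γ|² = 0.429
P_refl = |Γ|²·P_inc = 17.6 W, P_del = (1 − |Γ|²)·P_inc = 23.4 W

P_reflected ≈ 17.6 W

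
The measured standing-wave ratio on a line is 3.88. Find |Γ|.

|Γ| ≈ 0.59

|Γ| = (S − 1)/(S + 1) = (3.88 − 1)/(3.88 + 1) = 2.88/4.88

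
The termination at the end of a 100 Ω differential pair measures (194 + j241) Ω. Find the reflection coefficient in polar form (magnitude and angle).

Γ = (Z_L − Z_0)/(Z_L + Z_0) = (94 + j241)/(294 + j241)
|Γ| = 259/380 = 0.68

Γ ≈ 0.68 ∠ 29.3°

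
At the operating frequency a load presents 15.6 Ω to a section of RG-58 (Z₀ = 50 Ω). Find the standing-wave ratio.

Γ = (15.6 − 50)/(15.6 + 50) = -0.524
VSWR = (1 + 0.524)/(1 − 0.524)

VSWR ≈ 3.21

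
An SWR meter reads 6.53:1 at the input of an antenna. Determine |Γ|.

|Γ| ≈ 0.734

|Γ| = (S − 1)/(S + 1) = (6.53 − 1)/(6.53 + 1) = 5.53/7.53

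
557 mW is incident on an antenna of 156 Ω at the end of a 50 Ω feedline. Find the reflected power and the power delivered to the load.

P_reflected ≈ 147 mW; P_delivered ≈ 410 mW

Γ = (156 − 50)/(156 + 50) = 0.515
|Γ|² = 0.265
P_refl = |Γ|²·P_inc = 147 mW, P_del = (1 − |Γ|²)·P_inc = 410 mW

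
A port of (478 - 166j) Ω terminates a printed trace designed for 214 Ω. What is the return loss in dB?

Γ = (264 − j166)/(692 − j166), |Γ| = 0.438
RL = −20·log₁₀|Γ| = −20·log₁₀(0.438)

RL ≈ 7.17 dB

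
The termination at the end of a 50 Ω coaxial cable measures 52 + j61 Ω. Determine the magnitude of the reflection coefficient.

|Γ| ≈ 0.514

Γ = (Z_L − Z_0)/(Z_L + Z_0) = (2 + j61)/(102 + j61)
|Γ| = 61/119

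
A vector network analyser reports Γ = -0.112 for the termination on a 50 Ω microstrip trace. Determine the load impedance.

Z_L = Z_0·(1 + Γ)/(1 − Γ) = 50·(0.888)/(1.11)

Z_L ≈ 39.9 Ω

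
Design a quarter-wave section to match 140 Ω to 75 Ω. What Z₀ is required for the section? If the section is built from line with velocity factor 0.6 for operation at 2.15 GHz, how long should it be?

Z_qwt = √(Z_0·R_L) = √(75 × 140) = √10500
λ = 0.6·c/f = 0.0837 m, so l = λ/4 = 0.0209 m

Z_qwt ≈ 102 Ω; length ≈ 2.09 cm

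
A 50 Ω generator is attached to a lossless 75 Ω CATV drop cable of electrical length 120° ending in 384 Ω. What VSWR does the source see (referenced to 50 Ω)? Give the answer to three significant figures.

VSWR ≈ 4.51

tan(βl) = -1.73
Z_in = Z_0·(Z_L + jZ_0·tanβl)/(Z_0 + jZ_L·tanβl) = 19.3 + j41.1 Ω
Γ_s = (Z_in − Z_s)/(Z_in + Z_s) = (-30.7 + j41.1)/(69.3 + j41.1), |Γ_s| = 0.637
VSWR = (1 + |Γ_s|)/(1 − |Γ_s|)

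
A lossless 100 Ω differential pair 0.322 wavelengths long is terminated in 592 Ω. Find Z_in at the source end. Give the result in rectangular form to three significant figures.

Z_in ≈ 20.7 + j46.9 Ω

βl = 2π × 0.322 = 116°
tan(βl) = tan(116°) = -2.06
Z_in = Z_0·(Z_L + jZ_0·tanβl)/(Z_0 + jZ_L·tanβl)
     = 100·(592 − j206)/(100 − j1220)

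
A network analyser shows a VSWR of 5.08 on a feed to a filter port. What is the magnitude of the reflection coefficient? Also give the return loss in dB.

|Γ| ≈ 0.671; return loss ≈ 3.46 dB

|Γ| = (S − 1)/(S + 1) = (5.08 − 1)/(5.08 + 1) = 4.08/6.08
RL = −20·log₁₀|Γ| = −20·log₁₀(0.671)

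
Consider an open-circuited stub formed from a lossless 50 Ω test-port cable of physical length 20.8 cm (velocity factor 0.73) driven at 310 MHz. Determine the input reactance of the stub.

λ = v/f = 0.73·c / 310 MHz = 0.706 m
βl = 2π·l/λ = 2π × 0.294 = 106°
tan(βl) = -3.49
For an open-circuited stub, Z_in = −jZ_0·cot(βl) = −jZ_0/tan(βl)

X_in ≈ 14.3 Ω (inductive)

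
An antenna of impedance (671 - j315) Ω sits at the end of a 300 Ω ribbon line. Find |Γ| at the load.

|Γ| ≈ 0.477

Γ = (Z_L − Z_0)/(Z_L + Z_0) = (371 − j315)/(971 − j315)
|Γ| = 487/1020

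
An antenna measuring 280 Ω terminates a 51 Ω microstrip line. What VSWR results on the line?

Γ = (280 − 51)/(280 + 51) = 0.692
VSWR = (1 + 0.692)/(1 − 0.692)

VSWR ≈ 5.49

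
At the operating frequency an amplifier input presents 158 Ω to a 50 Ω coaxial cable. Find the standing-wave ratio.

For a purely resistive load, VSWR = R_L/Z_0 or Z_0/R_L (whichever > 1) = 158/50

VSWR ≈ 3.16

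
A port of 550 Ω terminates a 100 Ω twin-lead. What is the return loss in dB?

Γ = (550 − 100)/(550 + 100) = 0.692
RL = −20·log₁₀|Γ| = −20·log₁₀(0.692)

RL ≈ 3.19 dB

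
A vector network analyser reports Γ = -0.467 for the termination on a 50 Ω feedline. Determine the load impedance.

Z_L = Z_0·(1 + Γ)/(1 − Γ) = 50·(0.533)/(1.47)

Z_L ≈ 18.2 Ω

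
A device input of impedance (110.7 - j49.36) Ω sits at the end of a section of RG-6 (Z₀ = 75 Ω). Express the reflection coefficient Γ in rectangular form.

Γ ≈ 0.246 − j0.201

Γ = (Z_L − Z_0)/(Z_L + Z_0) = (35.7 − j49.36)/(185.7 − j49.36)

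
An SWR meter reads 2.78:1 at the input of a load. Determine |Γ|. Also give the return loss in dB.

|Γ| = (S − 1)/(S + 1) = (2.78 − 1)/(2.78 + 1) = 1.78/3.78
RL = −20·log₁₀|Γ| = −20·log₁₀(0.471)

|Γ| ≈ 0.471; return loss ≈ 6.54 dB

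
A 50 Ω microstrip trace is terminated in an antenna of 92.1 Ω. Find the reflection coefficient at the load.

Γ = (Z_L − Z_0)/(Z_L + Z_0) = (92.1 − 50)/(92.1 + 50) = 42.1/142.1

Γ = 0.296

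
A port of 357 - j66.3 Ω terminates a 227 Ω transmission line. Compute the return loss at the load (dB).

Γ = (130 − j66.3)/(584 − j66.3), |Γ| = 0.248
RL = −20·log₁₀|Γ| = −20·log₁₀(0.248)

RL ≈ 12.1 dB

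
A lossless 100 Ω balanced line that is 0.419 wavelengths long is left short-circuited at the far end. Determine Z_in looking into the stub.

Z_in ≈ −j55.8 Ω

βl = 2π × 0.419 = 151°
tan(βl) = -0.558
For a short-circuited stub, Z_in = jZ_0·tan(βl)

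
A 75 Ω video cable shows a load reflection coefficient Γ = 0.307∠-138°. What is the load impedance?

Z_L ≈ 43.8 − j19.9 Ω

Z_L = Z_0·(1 + Γ)/(1 − Γ) = 75·(0.772 − j0.205)/(1.23 + j0.205)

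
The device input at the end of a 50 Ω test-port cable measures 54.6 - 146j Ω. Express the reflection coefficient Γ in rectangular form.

Γ = (Z_L − Z_0)/(Z_L + Z_0) = (4.6 − j146)/(104.6 − j146)

Γ ≈ 0.676 − j0.453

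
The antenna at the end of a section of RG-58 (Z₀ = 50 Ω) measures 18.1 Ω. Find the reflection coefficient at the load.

Γ = (Z_L − Z_0)/(Z_L + Z_0) = (18.1 − 50)/(18.1 + 50) = -31.9/68.1

Γ = -0.468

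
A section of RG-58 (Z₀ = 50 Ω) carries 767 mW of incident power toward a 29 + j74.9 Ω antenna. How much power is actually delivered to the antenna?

P_delivered ≈ 375 mW

|Γ| = |(-21 + j74.9)/(79 + j74.9)| = 0.715
|Γ|² = 0.511
P_refl = |Γ|²·P_inc = 392 mW, P_del = (1 − |Γ|²)·P_inc = 375 mW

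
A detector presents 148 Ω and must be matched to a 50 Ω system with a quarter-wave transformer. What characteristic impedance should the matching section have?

Z_qwt ≈ 86 Ω

Z_qwt = √(Z_0·R_L) = √(50 × 148) = √7400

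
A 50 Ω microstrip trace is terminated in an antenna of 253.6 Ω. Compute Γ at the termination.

Γ = (Z_L − Z_0)/(Z_L + Z_0) = (253.6 − 50)/(253.6 + 50) = 203.6/303.6

Γ = 0.671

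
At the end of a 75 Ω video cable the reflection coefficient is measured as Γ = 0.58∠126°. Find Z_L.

Z_L = Z_0·(1 + Γ)/(1 − Γ) = 75·(0.659 + j0.469)/(1.34 − j0.469)

Z_L ≈ 24.7 + j34.9 Ω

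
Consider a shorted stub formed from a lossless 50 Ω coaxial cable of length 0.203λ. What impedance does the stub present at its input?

βl = 2π × 0.203 = 73.1°
tan(βl) = 3.29
For a shorted stub, Z_in = jZ_0·tan(βl)

Z_in ≈ +j164 Ω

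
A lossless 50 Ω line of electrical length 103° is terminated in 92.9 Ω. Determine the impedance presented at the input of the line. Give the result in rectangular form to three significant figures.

tan(βl) = tan(103°) = -4.33
Z_in = Z_0·(Z_L + jZ_0·tanβl)/(Z_0 + jZ_L·tanβl)
     = 50·(92.9 − j217)/(50 − j402)

Z_in ≈ 27.9 + j8.07 Ω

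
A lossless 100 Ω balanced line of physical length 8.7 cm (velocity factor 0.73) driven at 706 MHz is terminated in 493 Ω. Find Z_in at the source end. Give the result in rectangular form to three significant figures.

Z_in ≈ 21 + j18.6 Ω

λ = v/f = 0.73·c / 706 MHz = 0.31 m
βl = 2π·l/λ = 2π × 0.28 = 101°
tan(βl) = tan(101°) = -5.16
Z_in = Z_0·(Z_L + jZ_0·tanβl)/(Z_0 + jZ_L·tanβl)
     = 100·(493 − j516)/(100 − j2540)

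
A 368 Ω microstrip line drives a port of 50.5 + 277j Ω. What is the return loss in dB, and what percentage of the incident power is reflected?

Γ = (-317.5 + j277)/(418.5 + j277), |Γ| = 0.84
RL = −20·log₁₀(0.84) = 1.52 dB
P_refl/P_inc = |Γ|² = 0.705

RL ≈ 1.52 dB; 70.5% of incident power reflected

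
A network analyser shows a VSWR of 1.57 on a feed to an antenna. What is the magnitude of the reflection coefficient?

|Γ| ≈ 0.222

|Γ| = (S − 1)/(S + 1) = (1.57 − 1)/(1.57 + 1) = 0.57/2.57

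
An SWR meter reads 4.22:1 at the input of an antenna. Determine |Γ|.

|Γ| ≈ 0.617

|Γ| = (S − 1)/(S + 1) = (4.22 − 1)/(4.22 + 1) = 3.22/5.22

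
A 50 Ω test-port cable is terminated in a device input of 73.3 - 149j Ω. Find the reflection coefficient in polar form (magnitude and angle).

Γ = (Z_L − Z_0)/(Z_L + Z_0) = (23.3 − j149)/(123.3 − j149)
|Γ| = 151/193 = 0.78

Γ ≈ 0.78 ∠ -30.7°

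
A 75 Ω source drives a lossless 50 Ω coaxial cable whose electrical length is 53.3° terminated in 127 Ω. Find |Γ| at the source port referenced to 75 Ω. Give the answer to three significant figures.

tan(βl) = 1.34
Z_in = Z_0·(Z_L + jZ_0·tanβl)/(Z_0 + jZ_L·tanβl) = 28.2 − j29 Ω
Γ_s = (Z_in − Z_s)/(Z_in + Z_s) = (-46.8 − j29)/(103 − j29), |Γ_s| = 0.514

|Γ| ≈ 0.514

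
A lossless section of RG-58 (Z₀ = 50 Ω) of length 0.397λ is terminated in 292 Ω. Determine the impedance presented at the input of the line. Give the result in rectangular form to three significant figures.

βl = 2π × 0.397 = 143°
tan(βl) = tan(143°) = -0.756
Z_in = Z_0·(Z_L + jZ_0·tanβl)/(Z_0 + jZ_L·tanβl)
     = 50·(292 − j37.8)/(50 − j221)

Z_in ≈ 22.4 + j61.1 Ω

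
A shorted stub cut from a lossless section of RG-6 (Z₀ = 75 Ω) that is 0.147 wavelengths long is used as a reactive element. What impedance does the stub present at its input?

βl = 2π × 0.147 = 52.9°
tan(βl) = 1.32
For a shorted stub, Z_in = jZ_0·tan(βl)

Z_in ≈ +j99.2 Ω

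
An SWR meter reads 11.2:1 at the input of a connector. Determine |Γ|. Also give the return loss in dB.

|Γ| ≈ 0.836; return loss ≈ 1.56 dB

|Γ| = (S − 1)/(S + 1) = (11.2 − 1)/(11.2 + 1) = 10.2/12.2
RL = −20·log₁₀|Γ| = −20·log₁₀(0.836)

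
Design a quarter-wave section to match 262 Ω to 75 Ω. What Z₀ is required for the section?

Z_qwt = √(Z_0·R_L) = √(75 × 262) = √19650

Z_qwt ≈ 140 Ω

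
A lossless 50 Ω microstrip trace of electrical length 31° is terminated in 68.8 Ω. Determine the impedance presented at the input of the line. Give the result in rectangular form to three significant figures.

tan(βl) = tan(31°) = 0.601
Z_in = Z_0·(Z_L + jZ_0·tanβl)/(Z_0 + jZ_L·tanβl)
     = 50·(68.8 + j30)/(50 + j41.3)

Z_in ≈ 55.6 − j15.9 Ω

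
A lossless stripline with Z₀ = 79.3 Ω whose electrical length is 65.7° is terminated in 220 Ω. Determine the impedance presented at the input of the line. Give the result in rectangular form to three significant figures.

tan(βl) = tan(65.7°) = 2.21
Z_in = Z_0·(Z_L + jZ_0·tanβl)/(Z_0 + jZ_L·tanβl)
     = 79.3·(220 + j176)/(79.3 + j487)

Z_in ≈ 33.5 − j30.3 Ω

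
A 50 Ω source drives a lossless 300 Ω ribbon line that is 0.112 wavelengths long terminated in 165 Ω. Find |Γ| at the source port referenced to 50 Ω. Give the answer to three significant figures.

βl = 2π × 0.112 = 40.3°
tan(βl) = 0.849
Z_in = Z_0·(Z_L + jZ_0·tanβl)/(Z_0 + jZ_L·tanβl) = 233 + j146 Ω
Γ_s = (Z_in − Z_s)/(Z_in + Z_s) = (183 + j146)/(283 + j146), |Γ_s| = 0.735

|Γ| ≈ 0.735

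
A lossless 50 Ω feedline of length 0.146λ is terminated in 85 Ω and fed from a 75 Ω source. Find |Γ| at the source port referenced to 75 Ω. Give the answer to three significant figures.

βl = 2π × 0.146 = 52.6°
tan(βl) = 1.31
Z_in = Z_0·(Z_L + jZ_0·tanβl)/(Z_0 + jZ_L·tanβl) = 38.8 − j20.8 Ω
Γ_s = (Z_in − Z_s)/(Z_in + Z_s) = (-36.2 − j20.8)/(114 − j20.8), |Γ_s| = 0.361

|Γ| ≈ 0.361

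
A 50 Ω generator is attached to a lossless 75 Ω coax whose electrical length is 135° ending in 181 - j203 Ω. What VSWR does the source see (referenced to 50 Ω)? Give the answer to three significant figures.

tan(βl) = -1
Z_in = Z_0·(Z_L + jZ_0·tanβl)/(Z_0 + jZ_L·tanβl) = 41.4 + j104 Ω
Γ_s = (Z_in − Z_s)/(Z_in + Z_s) = (-8.57 + j104)/(91.4 + j104), |Γ_s| = 0.755
VSWR = (1 + |Γ_s|)/(1 − |Γ_s|)

VSWR ≈ 7.15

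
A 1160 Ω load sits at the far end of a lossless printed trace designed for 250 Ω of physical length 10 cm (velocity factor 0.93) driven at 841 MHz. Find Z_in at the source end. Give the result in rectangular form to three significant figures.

Z_in ≈ 59.6 + j79.4 Ω

λ = v/f = 0.93·c / 841 MHz = 0.332 m
βl = 2π·l/λ = 2π × 0.301 = 109°
tan(βl) = tan(109°) = -2.99
Z_in = Z_0·(Z_L + jZ_0·tanβl)/(Z_0 + jZ_L·tanβl)
     = 250·(1160 − j746)/(250 − j3460)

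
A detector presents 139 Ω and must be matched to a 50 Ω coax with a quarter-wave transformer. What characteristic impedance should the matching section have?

Z_qwt = √(Z_0·R_L) = √(50 × 139) = √6950

Z_qwt ≈ 83.4 Ω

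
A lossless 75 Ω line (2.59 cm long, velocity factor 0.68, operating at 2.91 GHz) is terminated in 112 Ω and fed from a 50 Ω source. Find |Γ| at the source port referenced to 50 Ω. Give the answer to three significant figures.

|Γ| ≈ 0.272

λ = v/f = 0.68·c / 2.91 GHz = 0.0701 m
βl = 2π·l/λ = 2π × 0.369 = 133°
tan(βl) = -1.07
Z_in = Z_0·(Z_L + jZ_0·tanβl)/(Z_0 + jZ_L·tanβl) = 67.6 + j27.8 Ω
Γ_s = (Z_in − Z_s)/(Z_in + Z_s) = (17.6 + j27.8)/(118 + j27.8), |Γ_s| = 0.272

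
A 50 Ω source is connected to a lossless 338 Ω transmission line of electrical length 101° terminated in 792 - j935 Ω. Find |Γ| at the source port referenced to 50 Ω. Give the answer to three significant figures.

|Γ| ≈ 0.772

tan(βl) = -5.14
Z_in = Z_0·(Z_L + jZ_0·tanβl)/(Z_0 + jZ_L·tanβl) = 67.9 + j140 Ω
Γ_s = (Z_in − Z_s)/(Z_in + Z_s) = (17.9 + j140)/(118 + j140), |Γ_s| = 0.772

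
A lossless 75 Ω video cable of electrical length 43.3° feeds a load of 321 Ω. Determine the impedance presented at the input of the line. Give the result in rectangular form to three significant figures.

Z_in ≈ 35.1 − j70.9 Ω

tan(βl) = tan(43.3°) = 0.942
Z_in = Z_0·(Z_L + jZ_0·tanβl)/(Z_0 + jZ_L·tanβl)
     = 75·(321 + j70.7)/(75 + j302)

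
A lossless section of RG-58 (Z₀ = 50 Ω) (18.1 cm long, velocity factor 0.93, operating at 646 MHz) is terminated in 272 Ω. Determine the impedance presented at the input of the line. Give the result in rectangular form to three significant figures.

λ = v/f = 0.93·c / 646 MHz = 0.432 m
βl = 2π·l/λ = 2π × 0.419 = 151°
tan(βl) = tan(151°) = -0.557
Z_in = Z_0·(Z_L + jZ_0·tanβl)/(Z_0 + jZ_L·tanβl)
     = 50·(272 − j27.9)/(50 − j152)

Z_in ≈ 35 + j78.2 Ω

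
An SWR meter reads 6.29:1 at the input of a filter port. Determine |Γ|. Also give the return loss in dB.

|Γ| = (S − 1)/(S + 1) = (6.29 − 1)/(6.29 + 1) = 5.29/7.29
RL = −20·log₁₀|Γ| = −20·log₁₀(0.726)

|Γ| ≈ 0.726; return loss ≈ 2.79 dB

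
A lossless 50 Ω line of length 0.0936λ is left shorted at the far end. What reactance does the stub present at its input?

X_in ≈ 33.3 Ω (inductive)

βl = 2π × 0.0936 = 33.7°
tan(βl) = 0.667
For a shorted stub, Z_in = jZ_0·tan(βl)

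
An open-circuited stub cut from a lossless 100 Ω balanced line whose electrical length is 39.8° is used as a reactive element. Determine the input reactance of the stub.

X_in ≈ -120 Ω (capacitive)

tan(βl) = 0.833
For an open-circuited stub, Z_in = −jZ_0·cot(βl) = −jZ_0/tan(βl)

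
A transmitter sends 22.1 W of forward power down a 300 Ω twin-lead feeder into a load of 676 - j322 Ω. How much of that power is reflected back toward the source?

|Γ| = |(376 − j322)/(976 − j322)| = 0.482
|Γ|² = 0.232
P_refl = |Γ|²·P_inc = 5.13 W, P_del = (1 − |Γ|²)·P_inc = 17 W

P_reflected ≈ 5.13 W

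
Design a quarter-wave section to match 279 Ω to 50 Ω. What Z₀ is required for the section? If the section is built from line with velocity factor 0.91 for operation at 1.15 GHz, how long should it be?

Z_qwt ≈ 118 Ω; length ≈ 5.93 cm

Z_qwt = √(Z_0·R_L) = √(50 × 279) = √13950
λ = 0.91·c/f = 0.237 m, so l = λ/4 = 0.0593 m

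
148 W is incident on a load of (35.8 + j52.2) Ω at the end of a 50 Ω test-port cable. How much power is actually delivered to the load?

|Γ| = |(-14.2 + j52.2)/(85.8 + j52.2)| = 0.539
|Γ|² = 0.29
P_refl = |Γ|²·P_inc = 42.9 W, P_del = (1 − |Γ|²)·P_inc = 105 W

P_delivered ≈ 105 W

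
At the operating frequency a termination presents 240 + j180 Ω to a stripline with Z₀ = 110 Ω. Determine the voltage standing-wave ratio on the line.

Γ = (Z_L − Z_0)/(Z_L + Z_0) = (130 + j180)/(350 + j180)
|Γ| = 222/394 = 0.564
VSWR = (1 + |Γ|)/(1 − |Γ|) = 1.56/0.436

VSWR ≈ 3.59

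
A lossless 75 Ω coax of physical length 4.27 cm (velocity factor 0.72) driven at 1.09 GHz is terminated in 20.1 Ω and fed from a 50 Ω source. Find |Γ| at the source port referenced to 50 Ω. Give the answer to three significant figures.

|Γ| ≈ 0.69

λ = v/f = 0.72·c / 1.09 GHz = 0.198 m
βl = 2π·l/λ = 2π × 0.215 = 77.6°
tan(βl) = 4.54
Z_in = Z_0·(Z_L + jZ_0·tanβl)/(Z_0 + jZ_L·tanβl) = 175 + j127 Ω
Γ_s = (Z_in − Z_s)/(Z_in + Z_s) = (125 + j127)/(225 + j127), |Γ_s| = 0.69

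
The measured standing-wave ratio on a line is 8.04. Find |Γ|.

|Γ| = (S − 1)/(S + 1) = (8.04 − 1)/(8.04 + 1) = 7.04/9.04

|Γ| ≈ 0.779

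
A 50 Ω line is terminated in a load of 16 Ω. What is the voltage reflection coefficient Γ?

Γ = (Z_L − Z_0)/(Z_L + Z_0) = (16 − 50)/(16 + 50) = -34/66

Γ = -0.515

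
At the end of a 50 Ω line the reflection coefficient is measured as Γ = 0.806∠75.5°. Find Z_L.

Z_L = Z_0·(1 + Γ)/(1 − Γ) = 50·(1.2 + j0.78)/(0.798 − j0.78)

Z_L ≈ 14.1 + j62.6 Ω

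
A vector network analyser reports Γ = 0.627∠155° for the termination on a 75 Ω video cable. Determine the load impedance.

Z_L = Z_0·(1 + Γ)/(1 − Γ) = 75·(0.432 + j0.265)/(1.57 − j0.265)

Z_L ≈ 18 + j15.7 Ω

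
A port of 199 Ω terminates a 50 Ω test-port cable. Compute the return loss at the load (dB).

RL ≈ 4.46 dB

Γ = (199 − 50)/(199 + 50) = 0.598
RL = −20·log₁₀|Γ| = −20·log₁₀(0.598)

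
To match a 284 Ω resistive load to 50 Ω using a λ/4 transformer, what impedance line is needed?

Z_qwt ≈ 119 Ω

Z_qwt = √(Z_0·R_L) = √(50 × 284) = √14200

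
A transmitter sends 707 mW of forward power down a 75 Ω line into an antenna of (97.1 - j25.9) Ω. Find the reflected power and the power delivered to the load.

P_reflected ≈ 27.1 mW; P_delivered ≈ 680 mW

|Γ| = |(22.1 − j25.9)/(172.1 − j25.9)| = 0.196
|Γ|² = 0.0383
P_refl = |Γ|²·P_inc = 27.1 mW, P_del = (1 − |Γ|²)·P_inc = 680 mW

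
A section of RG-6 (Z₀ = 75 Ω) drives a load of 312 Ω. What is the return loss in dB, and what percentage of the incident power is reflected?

Γ = (312 − 75)/(312 + 75) = 0.612
RL = −20·log₁₀(0.612) = 4.26 dB
P_refl/P_inc = |Γ|² = 0.375

RL ≈ 4.26 dB; 37.5% of incident power reflected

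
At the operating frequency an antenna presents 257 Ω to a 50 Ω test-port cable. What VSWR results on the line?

VSWR ≈ 5.14

For a purely resistive load, VSWR = R_L/Z_0 or Z_0/R_L (whichever > 1) = 257/50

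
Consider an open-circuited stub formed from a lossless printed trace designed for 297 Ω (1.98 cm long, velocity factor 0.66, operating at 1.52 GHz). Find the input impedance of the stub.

λ = v/f = 0.66·c / 1.52 GHz = 0.13 m
βl = 2π·l/λ = 2π × 0.152 = 54.7°
tan(βl) = 1.41
For an open-circuited stub, Z_in = −jZ_0·cot(βl) = −jZ_0/tan(βl)

Z_in ≈ −j210 Ω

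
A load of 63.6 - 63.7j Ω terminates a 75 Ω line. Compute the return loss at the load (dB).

RL ≈ 7.45 dB

Γ = (-11.4 − j63.7)/(138.6 − j63.7), |Γ| = 0.424
RL = −20·log₁₀|Γ| = −20·log₁₀(0.424)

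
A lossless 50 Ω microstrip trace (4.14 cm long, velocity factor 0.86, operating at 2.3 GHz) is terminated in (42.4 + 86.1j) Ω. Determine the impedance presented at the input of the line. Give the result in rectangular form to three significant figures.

λ = v/f = 0.86·c / 2.3 GHz = 0.112 m
βl = 2π·l/λ = 2π × 0.369 = 133°
tan(βl) = tan(133°) = -1.08
Z_in = Z_0·(Z_L + jZ_0·tanβl)/(Z_0 + jZ_L·tanβl)
     = 50·(42.4 + j32.2)/(143 − j45.7)

Z_in ≈ 10.2 + j14.5 Ω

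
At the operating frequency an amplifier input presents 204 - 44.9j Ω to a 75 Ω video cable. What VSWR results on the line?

VSWR ≈ 2.87

Γ = (Z_L − Z_0)/(Z_L + Z_0) = (129 − j44.9)/(279 − j44.9)
|Γ| = 137/283 = 0.483
VSWR = (1 + |Γ|)/(1 − |Γ|) = 1.48/0.517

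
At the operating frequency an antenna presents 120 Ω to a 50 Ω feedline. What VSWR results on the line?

VSWR ≈ 2.4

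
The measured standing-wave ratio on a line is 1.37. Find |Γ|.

|Γ| ≈ 0.156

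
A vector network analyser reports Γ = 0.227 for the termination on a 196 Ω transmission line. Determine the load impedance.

Z_L ≈ 311 Ω

Z_L = Z_0·(1 + Γ)/(1 − Γ) = 196·(1.23)/(0.773)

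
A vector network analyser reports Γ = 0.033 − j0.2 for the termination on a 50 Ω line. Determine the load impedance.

Z_L ≈ 49.2 − j20.5 Ω

Z_L = Z_0·(1 + Γ)/(1 − Γ) = 50·(1.03 − j0.2)/(0.967 + j0.2)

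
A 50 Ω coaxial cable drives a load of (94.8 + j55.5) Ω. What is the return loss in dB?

RL ≈ 6.75 dB

Γ = (44.8 + j55.5)/(144.8 + j55.5), |Γ| = 0.46
RL = −20·log₁₀|Γ| = −20·log₁₀(0.46)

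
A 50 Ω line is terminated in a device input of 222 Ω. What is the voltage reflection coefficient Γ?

Γ = 0.632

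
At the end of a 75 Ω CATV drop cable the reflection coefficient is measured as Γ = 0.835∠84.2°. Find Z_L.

Z_L = Z_0·(1 + Γ)/(1 − Γ) = 75·(1.08 + j0.831)/(0.916 − j0.831)

Z_L ≈ 14.9 + j81.5 Ω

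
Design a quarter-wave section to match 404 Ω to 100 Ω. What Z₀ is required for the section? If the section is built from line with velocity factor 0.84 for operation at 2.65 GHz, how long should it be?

Z_qwt ≈ 201 Ω; length ≈ 2.38 cm

Z_qwt = √(Z_0·R_L) = √(100 × 404) = √40400
λ = 0.84·c/f = 0.0951 m, so l = λ/4 = 0.0238 m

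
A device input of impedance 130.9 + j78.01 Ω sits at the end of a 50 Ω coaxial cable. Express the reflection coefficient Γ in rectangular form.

Γ ≈ 0.534 + j0.201

Γ = (Z_L − Z_0)/(Z_L + Z_0) = (80.9 + j78.01)/(180.9 + j78.01)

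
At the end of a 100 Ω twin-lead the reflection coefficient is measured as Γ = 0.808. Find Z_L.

Z_L = Z_0·(1 + Γ)/(1 − Γ) = 100·(1.81)/(0.192)

Z_L ≈ 942 Ω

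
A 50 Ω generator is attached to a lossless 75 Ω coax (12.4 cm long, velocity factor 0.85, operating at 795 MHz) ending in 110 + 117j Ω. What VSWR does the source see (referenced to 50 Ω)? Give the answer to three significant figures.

VSWR ≈ 3.07

λ = v/f = 0.85·c / 795 MHz = 0.321 m
βl = 2π·l/λ = 2π × 0.387 = 139°
tan(βl) = -0.864
Z_in = Z_0·(Z_L + jZ_0·tanβl)/(Z_0 + jZ_L·tanβl) = 27 + j36.8 Ω
Γ_s = (Z_in − Z_s)/(Z_in + Z_s) = (-23 + j36.8)/(77 + j36.8), |Γ_s| = 0.509
VSWR = (1 + |Γ_s|)/(1 − |Γ_s|)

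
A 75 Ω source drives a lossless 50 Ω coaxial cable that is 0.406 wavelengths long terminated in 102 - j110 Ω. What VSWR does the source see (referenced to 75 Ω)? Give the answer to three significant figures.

VSWR ≈ 3.58

βl = 2π × 0.406 = 146°
tan(βl) = -0.67
Z_in = Z_0·(Z_L + jZ_0·tanβl)/(Z_0 + jZ_L·tanβl) = 70.5 + j99.1 Ω
Γ_s = (Z_in − Z_s)/(Z_in + Z_s) = (-4.47 + j99.1)/(146 + j99.1), |Γ_s| = 0.563
VSWR = (1 + |Γ_s|)/(1 − |Γ_s|)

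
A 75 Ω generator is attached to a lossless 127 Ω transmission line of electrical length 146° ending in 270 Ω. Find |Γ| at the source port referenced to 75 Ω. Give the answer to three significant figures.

|Γ| ≈ 0.496

tan(βl) = -0.675
Z_in = Z_0·(Z_L + jZ_0·tanβl)/(Z_0 + jZ_L·tanβl) = 129 + j98.7 Ω
Γ_s = (Z_in − Z_s)/(Z_in + Z_s) = (53.5 + j98.7)/(204 + j98.7), |Γ_s| = 0.496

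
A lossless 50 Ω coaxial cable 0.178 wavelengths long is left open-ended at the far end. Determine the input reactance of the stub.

X_in ≈ -24.3 Ω (capacitive)

βl = 2π × 0.178 = 64.1°
tan(βl) = 2.06
For an open-ended stub, Z_in = −jZ_0·cot(βl) = −jZ_0/tan(βl)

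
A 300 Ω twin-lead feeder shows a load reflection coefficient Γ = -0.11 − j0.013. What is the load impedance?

Z_L = Z_0·(1 + Γ)/(1 − Γ) = 300·(0.89 − j0.013)/(1.11 + j0.013)

Z_L ≈ 240 − j6.33 Ω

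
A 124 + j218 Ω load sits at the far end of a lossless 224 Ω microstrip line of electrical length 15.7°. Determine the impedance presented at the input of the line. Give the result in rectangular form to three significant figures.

tan(βl) = tan(15.7°) = 0.281
Z_in = Z_0·(Z_L + jZ_0·tanβl)/(Z_0 + jZ_L·tanβl)
     = 224·(124 + j281)/(163 + j34.9)

Z_in ≈ 242 + j335 Ω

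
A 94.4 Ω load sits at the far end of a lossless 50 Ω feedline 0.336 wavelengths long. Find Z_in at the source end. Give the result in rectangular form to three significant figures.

βl = 2π × 0.336 = 121°
tan(βl) = tan(121°) = -1.67
Z_in = Z_0·(Z_L + jZ_0·tanβl)/(Z_0 + jZ_L·tanβl)
     = 50·(94.4 − j83.3)/(50 − j157)

Z_in ≈ 32.7 + j19.6 Ω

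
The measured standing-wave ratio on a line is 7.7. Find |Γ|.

|Γ| ≈ 0.77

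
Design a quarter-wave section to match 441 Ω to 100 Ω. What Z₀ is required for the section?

Z_qwt ≈ 210 Ω

Z_qwt = √(Z_0·R_L) = √(100 × 441) = √44100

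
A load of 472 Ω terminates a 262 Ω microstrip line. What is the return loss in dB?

RL ≈ 10.9 dB

Γ = (472 − 262)/(472 + 262) = 0.286
RL = −20·log₁₀|Γ| = −20·log₁₀(0.286)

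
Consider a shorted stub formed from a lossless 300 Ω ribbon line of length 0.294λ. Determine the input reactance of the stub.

X_in ≈ -1060 Ω (capacitive)

βl = 2π × 0.294 = 106°
tan(βl) = -3.52
For a shorted stub, Z_in = jZ_0·tan(βl)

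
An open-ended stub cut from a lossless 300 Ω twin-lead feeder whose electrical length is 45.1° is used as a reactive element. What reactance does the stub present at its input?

X_in ≈ -299 Ω (capacitive)

tan(βl) = 1
For an open-ended stub, Z_in = −jZ_0·cot(βl) = −jZ_0/tan(βl)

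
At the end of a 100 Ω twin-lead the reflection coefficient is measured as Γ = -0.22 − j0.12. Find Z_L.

Z_L ≈ 62.4 − j16 Ω

Z_L = Z_0·(1 + Γ)/(1 − Γ) = 100·(0.78 − j0.12)/(1.22 + j0.12)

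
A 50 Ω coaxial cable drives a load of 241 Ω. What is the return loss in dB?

RL ≈ 3.66 dB

Γ = (241 − 50)/(241 + 50) = 0.656
RL = −20·log₁₀|Γ| = −20·log₁₀(0.656)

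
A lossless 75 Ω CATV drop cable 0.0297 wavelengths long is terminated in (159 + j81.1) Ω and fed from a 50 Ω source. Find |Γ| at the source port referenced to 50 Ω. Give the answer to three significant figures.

βl = 2π × 0.0297 = 10.7°
tan(βl) = 0.189
Z_in = Z_0·(Z_L + jZ_0·tanβl)/(Z_0 + jZ_L·tanβl) = 208 + j15.3 Ω
Γ_s = (Z_in − Z_s)/(Z_in + Z_s) = (158 + j15.3)/(258 + j15.3), |Γ_s| = 0.613

|Γ| ≈ 0.613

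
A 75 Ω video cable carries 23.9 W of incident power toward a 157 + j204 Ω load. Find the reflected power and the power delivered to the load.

|Γ| = |(82 + j204)/(232 + j204)| = 0.712
|Γ|² = 0.506
P_refl = |Γ|²·P_inc = 12.1 W, P_del = (1 − |Γ|²)·P_inc = 11.8 W

P_reflected ≈ 12.1 W; P_delivered ≈ 11.8 W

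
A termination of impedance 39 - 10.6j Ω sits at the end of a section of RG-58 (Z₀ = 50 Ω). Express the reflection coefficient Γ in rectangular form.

Γ = (Z_L − Z_0)/(Z_L + Z_0) = (-11 − j10.6)/(89 − j10.6)

Γ ≈ -0.108 − j0.132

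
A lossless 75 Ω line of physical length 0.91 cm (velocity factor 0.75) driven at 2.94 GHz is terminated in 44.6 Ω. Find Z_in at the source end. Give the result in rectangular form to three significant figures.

λ = v/f = 0.75·c / 2.94 GHz = 0.0765 m
βl = 2π·l/λ = 2π × 0.119 = 42.8°
tan(βl) = tan(42.8°) = 0.926
Z_in = Z_0·(Z_L + jZ_0·tanβl)/(Z_0 + jZ_L·tanβl)
     = 75·(44.6 + j69.5)/(75 + j41.3)

Z_in ≈ 63.6 + j34.4 Ω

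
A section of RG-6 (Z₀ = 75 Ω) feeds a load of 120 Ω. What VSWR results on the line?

VSWR ≈ 1.6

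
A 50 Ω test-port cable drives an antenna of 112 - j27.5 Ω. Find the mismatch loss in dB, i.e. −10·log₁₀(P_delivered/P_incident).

mismatch loss ≈ 0.811 dB

Γ = (62 − j27.5)/(162 − j27.5), |Γ| = 0.413
|Γ|² = 0.17, so P_del/P_inc = 1 − |Γ|² = 0.83
ML = −10·log₁₀(1 − |Γ|²)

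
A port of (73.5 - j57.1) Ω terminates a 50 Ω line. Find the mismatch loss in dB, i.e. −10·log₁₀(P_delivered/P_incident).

Γ = (23.5 − j57.1)/(123.5 − j57.1), |Γ| = 0.454
|Γ|² = 0.206, so P_del/P_inc = 1 − |Γ|² = 0.794
ML = −10·log₁₀(1 − |Γ|²)

mismatch loss ≈ 1 dB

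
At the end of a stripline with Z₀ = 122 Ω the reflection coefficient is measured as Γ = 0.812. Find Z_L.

Z_L ≈ 1180 Ω

Z_L = Z_0·(1 + Γ)/(1 − Γ) = 122·(1.81)/(0.188)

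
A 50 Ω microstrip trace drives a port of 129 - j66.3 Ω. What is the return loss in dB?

RL ≈ 5.35 dB

Γ = (79 − j66.3)/(179 − j66.3), |Γ| = 0.54
RL = −20·log₁₀|Γ| = −20·log₁₀(0.54)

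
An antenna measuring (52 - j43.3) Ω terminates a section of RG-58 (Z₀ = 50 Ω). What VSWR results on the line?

VSWR ≈ 2.29

Γ = (Z_L − Z_0)/(Z_L + Z_0) = (2 − j43.3)/(102 − j43.3)
|Γ| = 43.3/111 = 0.391
VSWR = (1 + |Γ|)/(1 − |Γ|) = 1.39/0.609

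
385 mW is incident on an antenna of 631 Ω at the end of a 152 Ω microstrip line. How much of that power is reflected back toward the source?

Γ = (631 − 152)/(631 + 152) = 0.612
|Γ|² = 0.374
P_refl = |Γ|²·P_inc = 144 mW, P_del = (1 − |Γ|²)·P_inc = 241 mW

P_reflected ≈ 144 mW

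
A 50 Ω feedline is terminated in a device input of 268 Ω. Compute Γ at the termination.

Γ = (Z_L − Z_0)/(Z_L + Z_0) = (268 − 50)/(268 + 50) = 218/318

Γ = 0.686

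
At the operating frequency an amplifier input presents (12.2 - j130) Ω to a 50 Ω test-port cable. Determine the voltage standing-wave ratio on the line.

Γ = (Z_L − Z_0)/(Z_L + Z_0) = (-37.8 − j130)/(62.2 − j130)
|Γ| = 135/144 = 0.939
VSWR = (1 + |Γ|)/(1 − |Γ|) = 1.94/0.0606

VSWR ≈ 32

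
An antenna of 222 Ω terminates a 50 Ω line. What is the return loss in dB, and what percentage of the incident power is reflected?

RL ≈ 3.98 dB; 40% of incident power reflected

Γ = (222 − 50)/(222 + 50) = 0.632
RL = −20·log₁₀(0.632) = 3.98 dB
P_refl/P_inc = |Γ|² = 0.4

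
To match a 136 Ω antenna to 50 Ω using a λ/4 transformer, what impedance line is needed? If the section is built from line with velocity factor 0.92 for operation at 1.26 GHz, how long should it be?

Z_qwt ≈ 82.5 Ω; length ≈ 5.48 cm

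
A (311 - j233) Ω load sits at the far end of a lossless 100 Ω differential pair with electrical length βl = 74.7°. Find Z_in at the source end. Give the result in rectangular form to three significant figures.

Z_in ≈ 20.3 − j10.3 Ω

tan(βl) = tan(74.7°) = 3.66
Z_in = Z_0·(Z_L + jZ_0·tanβl)/(Z_0 + jZ_L·tanβl)
     = 100·(311 + j133)/(952 + j1140)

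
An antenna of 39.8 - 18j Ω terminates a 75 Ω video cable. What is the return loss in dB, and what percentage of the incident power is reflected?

RL ≈ 9.36 dB; 11.6% of incident power reflected

Γ = (-35.2 − j18)/(114.8 − j18), |Γ| = 0.34
RL = −20·log₁₀(0.34) = 9.36 dB
P_refl/P_inc = |Γ|² = 0.116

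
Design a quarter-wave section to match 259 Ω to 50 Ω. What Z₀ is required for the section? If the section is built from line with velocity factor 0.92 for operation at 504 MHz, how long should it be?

Z_qwt ≈ 114 Ω; length ≈ 13.7 cm

Z_qwt = √(Z_0·R_L) = √(50 × 259) = √12950
λ = 0.92·c/f = 0.548 m, so l = λ/4 = 0.137 m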